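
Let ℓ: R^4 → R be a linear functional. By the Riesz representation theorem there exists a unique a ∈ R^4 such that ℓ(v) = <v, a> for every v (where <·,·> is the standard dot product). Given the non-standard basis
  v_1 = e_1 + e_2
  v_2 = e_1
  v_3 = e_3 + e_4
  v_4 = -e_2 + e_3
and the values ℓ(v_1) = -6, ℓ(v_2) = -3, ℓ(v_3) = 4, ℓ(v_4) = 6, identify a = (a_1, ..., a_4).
a = (-3, -3, 3, 1)

Write a = (a_1, ..., a_4) in the standard basis. For each basis vector v_i, ℓ(v_i) = <v_i, a> is a linear equation in the a_j's. Collect the n equations into a matrix system V a = ℓ, where row i of V is v_i (expressed in the standard basis). Since V is invertible (lower-triangular with 1s on the diagonal, up to permutation), solve by back-substitution:
  V =
[[1, 1, 0, 0],
 [1, 0, 0, 0],
 [0, 0, 1, 1],
 [0, -1, 1, 0]]
  V a = (-6, -3, 4, 6)
Solving gives a = (-3, -3, 3, 1).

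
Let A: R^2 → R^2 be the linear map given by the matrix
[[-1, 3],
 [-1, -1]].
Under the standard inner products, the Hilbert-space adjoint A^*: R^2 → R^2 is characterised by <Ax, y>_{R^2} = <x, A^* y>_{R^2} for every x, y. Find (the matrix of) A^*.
A^* = A^T =
[[-1, -1],
 [3, -1]]

For real matrices with standard dot products, the defining identity <Ax, y> = <x, A^* y> gives (Ax)^T y = x^T (A^*) y, i.e. x^T A^T y = x^T (A^*) y. Since this holds for all x, y, we must have A^* = A^T. Therefore
A^* =
[[-1, -1],
 [3, -1]].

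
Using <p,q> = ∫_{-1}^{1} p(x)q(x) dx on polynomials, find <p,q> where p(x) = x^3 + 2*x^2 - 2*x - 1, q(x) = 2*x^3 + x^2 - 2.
<p,q> = 46/105

Expand the product: p(x)·q(x) = 2*x^6 + 5*x^5 - 2*x^4 - 6*x^3 - 5*x^2 + 4*x + 2.
∫_{-1}^{1} of each monomial x^k gives [2/(k+1) if k even, 0 if k odd]. Integrating term-by-term (or equivalently evaluating the antiderivative F(x) = 2*x^7/7 + 5*x^6/6 - 2*x^5/5 - 3*x^4/2 - 5*x^3/3 + 2*x^2 + 2*x at the endpoints):
  F(1) − F(−1) = 163/105 − (39/35) = 46/105.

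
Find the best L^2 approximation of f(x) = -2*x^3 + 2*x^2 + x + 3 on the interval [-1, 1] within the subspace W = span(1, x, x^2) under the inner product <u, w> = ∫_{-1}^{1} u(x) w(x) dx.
g(x) = 2*x^2 - x/5 + 3

The best approximation g ∈ W is the orthogonal projection of f onto W. Writing g = a_0 + a_1 x + a_2 x^2, the coefficients solve the normal equations G · a = b where
  G_{ij} = <φ_i, φ_j> and b_i = <f, φ_i>, with φ_0 = 1, φ_1 = x, φ_2 = x^2.
G =
  [2, 0, 2/3]
  [0, 2/3, 0]
  [2/3, 0, 2/5],
b = (22/3, -2/15, 14/5).
Solving gives a_0 = 3, a_1 = -1/5, a_2 = 2, so
  g(x) = 2*x^2 - x/5 + 3.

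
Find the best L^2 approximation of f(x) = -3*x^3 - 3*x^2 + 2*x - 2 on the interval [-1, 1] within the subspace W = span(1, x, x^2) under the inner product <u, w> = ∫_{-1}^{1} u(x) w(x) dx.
g(x) = -3*x^2 + x/5 - 2

The best approximation g ∈ W is the orthogonal projection of f onto W. Writing g = a_0 + a_1 x + a_2 x^2, the coefficients solve the normal equations G · a = b where
  G_{ij} = <φ_i, φ_j> and b_i = <f, φ_i>, with φ_0 = 1, φ_1 = x, φ_2 = x^2.
G =
  [2, 0, 2/3]
  [0, 2/3, 0]
  [2/3, 0, 2/5],
b = (-6, 2/15, -38/15).
Solving gives a_0 = -2, a_1 = 1/5, a_2 = -3, so
  g(x) = -3*x^2 + x/5 - 2.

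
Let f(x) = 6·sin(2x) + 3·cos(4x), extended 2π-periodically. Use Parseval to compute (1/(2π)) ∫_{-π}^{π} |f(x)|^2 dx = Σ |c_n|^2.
Σ |c_n|^2 = 45/2

Expand |f|^2 and use orthogonality of {sin(nx), cos(mx)} on [-π, π]:
  ∫_{-π}^{π} sin(nx)^2 dx = π, ∫ cos(mx)^2 dx = π, and cross terms integrate to 0.
So ∫_{-π}^{π} f(x)^2 dx = 6^2 · π + 3^2 · π = (36 + 9)π.
Divide by 2π: (36 + 9)/2 = 45/2.
By Parseval, this equals Σ |c_n|^2.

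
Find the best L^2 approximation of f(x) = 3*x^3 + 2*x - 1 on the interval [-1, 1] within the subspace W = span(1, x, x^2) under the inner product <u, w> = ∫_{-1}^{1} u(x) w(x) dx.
g(x) = 19*x/5 - 1

The best approximation g ∈ W is the orthogonal projection of f onto W. Writing g = a_0 + a_1 x + a_2 x^2, the coefficients solve the normal equations G · a = b where
  G_{ij} = <φ_i, φ_j> and b_i = <f, φ_i>, with φ_0 = 1, φ_1 = x, φ_2 = x^2.
G =
  [2, 0, 2/3]
  [0, 2/3, 0]
  [2/3, 0, 2/5],
b = (-2, 38/15, -2/3).
Solving gives a_0 = -1, a_1 = 19/5, a_2 = 0, so
  g(x) = 19*x/5 - 1.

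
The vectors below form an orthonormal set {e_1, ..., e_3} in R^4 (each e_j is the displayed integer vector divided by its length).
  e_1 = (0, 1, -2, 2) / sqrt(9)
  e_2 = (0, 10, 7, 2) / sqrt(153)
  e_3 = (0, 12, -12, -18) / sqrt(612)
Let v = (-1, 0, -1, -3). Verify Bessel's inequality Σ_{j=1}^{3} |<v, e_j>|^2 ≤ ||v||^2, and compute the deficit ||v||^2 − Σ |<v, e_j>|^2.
Σ |<v, e_j>|^2 = 10; ||v||^2 = 11; deficit = 1

Write each e_j = u_j / sqrt(<u_j, u_j>) where u_j is the displayed integer vector. Then <v, e_j> = <v, u_j> / sqrt(<u_j, u_j>), so |<v, e_j>|^2 = <v, u_j>^2 / <u_j, u_j>.
Coefficients: <v, e_1> = -4/sqrt(9), <v, e_2> = -13/sqrt(153), <v, e_3> = 66/sqrt(612).
Square and sum: Σ |<v, e_j>|^2 = 10.
Compute ||v||^2 = v·v = 11.
Deficit = 11 − 10 = 1 ≥ 0, confirming Bessel's inequality. (The deficit equals ||v − Σ <v,e_j> e_j||^2, the squared distance from v to span{e_j}.)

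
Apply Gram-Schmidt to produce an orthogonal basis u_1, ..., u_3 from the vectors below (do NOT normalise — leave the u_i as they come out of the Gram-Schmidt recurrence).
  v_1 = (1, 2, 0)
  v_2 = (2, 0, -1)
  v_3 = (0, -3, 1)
Orthogonal basis:
  u_1 = (1, 2, 0)
  u_2 = (8/5, -4/5, -1)
  u_3 = (2/3, -1/3, 4/3)

Apply the Gram-Schmidt recurrence
  u_1 = v_1
  u_i = v_i − Σ_{j<i} ((v_i · u_j) / (u_j · u_j)) · u_j.

Step by step this gives:
  u_1 = (1, 2, 0)
  u_2 = (8/5, -4/5, -1)
  u_3 = (2/3, -1/3, 4/3)

Orthogonality check:
  u_2 · u_1 = 0 (should be 0)
  u_3 · u_1 = 0 (should be 0)
  u_3 · u_2 = 0 (should be 0)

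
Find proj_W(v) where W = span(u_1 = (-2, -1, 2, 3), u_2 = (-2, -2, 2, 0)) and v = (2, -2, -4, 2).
proj_W(v) = (36/29, 44/29, -36/29, 24/29)

Set up U = [u_1 | ... | u_2] ∈ R^(4×2). The projector onto W = col(U) is P = U (U^T U)^(-1) U^T.
Compute U^T U =
  [18, 10]
  [10, 12],
and U^T v = (-4, -8).
Solve U^T U · c = U^T v for the coefficients: c = (8/29, -26/29). The projection is proj_W(v) = U c.
Check: (v - proj_W(v)) · u_1 = 0  (should be 0).
Check: (v - proj_W(v)) · u_2 = 0  (should be 0).
Result: proj_W(v) = (36/29, 44/29, -36/29, 24/29).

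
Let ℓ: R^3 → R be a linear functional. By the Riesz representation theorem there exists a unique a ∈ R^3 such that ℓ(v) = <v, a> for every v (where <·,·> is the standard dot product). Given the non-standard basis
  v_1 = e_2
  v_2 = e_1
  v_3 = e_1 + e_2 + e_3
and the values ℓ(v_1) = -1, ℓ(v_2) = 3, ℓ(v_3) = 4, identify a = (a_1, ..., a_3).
a = (3, -1, 2)

Write a = (a_1, ..., a_3) in the standard basis. For each basis vector v_i, ℓ(v_i) = <v_i, a> is a linear equation in the a_j's. Collect the n equations into a matrix system V a = ℓ, where row i of V is v_i (expressed in the standard basis). Since V is invertible (lower-triangular with 1s on the diagonal, up to permutation), solve by back-substitution:
  V =
[[0, 1, 0],
 [1, 0, 0],
 [1, 1, 1]]
  V a = (-1, 3, 4)
Solving gives a = (3, -1, 2).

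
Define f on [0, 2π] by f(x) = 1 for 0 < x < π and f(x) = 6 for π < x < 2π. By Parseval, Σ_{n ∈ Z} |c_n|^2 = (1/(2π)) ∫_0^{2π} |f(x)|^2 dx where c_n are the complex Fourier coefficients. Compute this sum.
Σ |c_n|^2 = 37/2

Parseval equates the L^2 energy of f (normalised by 1/(2π)) with the ℓ^2 sum of its Fourier coefficients: (1/(2π)) ∫_0^{2π} |f|^2 = Σ |c_n|^2.
Compute the left side: (1/(2π)) [∫_0^π 1^2 dx + ∫_π^{2π} 6^2 dx] = (1/(2π)) · (1π + 36π) = (1 + 36)/2 = 37/2.
So Σ_{n ∈ Z} |c_n|^2 = 37/2.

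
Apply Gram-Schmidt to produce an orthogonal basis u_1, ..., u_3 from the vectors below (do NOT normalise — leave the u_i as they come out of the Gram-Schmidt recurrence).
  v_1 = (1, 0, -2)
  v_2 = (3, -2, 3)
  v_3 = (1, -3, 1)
Orthogonal basis:
  u_1 = (1, 0, -2)
  u_2 = (18/5, -2, 9/5)
  u_3 = (-84/101, -189/101, -42/101)

Apply the Gram-Schmidt recurrence
  u_1 = v_1
  u_i = v_i − Σ_{j<i} ((v_i · u_j) / (u_j · u_j)) · u_j.

Step by step this gives:
  u_1 = (1, 0, -2)
  u_2 = (18/5, -2, 9/5)
  u_3 = (-84/101, -189/101, -42/101)

Orthogonality check:
  u_2 · u_1 = 0 (should be 0)
  u_3 · u_1 = 0 (should be 0)
  u_3 · u_2 = 0 (should be 0)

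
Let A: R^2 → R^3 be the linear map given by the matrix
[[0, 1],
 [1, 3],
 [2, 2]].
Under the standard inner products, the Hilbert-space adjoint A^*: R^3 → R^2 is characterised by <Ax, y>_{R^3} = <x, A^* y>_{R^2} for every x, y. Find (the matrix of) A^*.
A^* = A^T =
[[0, 1, 2],
 [1, 3, 2]]

For real matrices with standard dot products, the defining identity <Ax, y> = <x, A^* y> gives (Ax)^T y = x^T (A^*) y, i.e. x^T A^T y = x^T (A^*) y. Since this holds for all x, y, we must have A^* = A^T. Therefore
A^* =
[[0, 1, 2],
 [1, 3, 2]].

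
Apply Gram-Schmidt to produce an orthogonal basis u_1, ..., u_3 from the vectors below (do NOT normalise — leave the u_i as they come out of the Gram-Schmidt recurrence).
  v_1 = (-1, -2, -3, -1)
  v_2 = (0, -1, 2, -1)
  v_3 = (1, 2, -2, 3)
Orthogonal basis:
  u_1 = (-1, -2, -3, -1)
  u_2 = (-1/5, -7/5, 7/5, -6/5)
  u_3 = (14/27, -19/27, 1/27, 7/9)

Apply the Gram-Schmidt recurrence
  u_1 = v_1
  u_i = v_i − Σ_{j<i} ((v_i · u_j) / (u_j · u_j)) · u_j.

Step by step this gives:
  u_1 = (-1, -2, -3, -1)
  u_2 = (-1/5, -7/5, 7/5, -6/5)
  u_3 = (14/27, -19/27, 1/27, 7/9)

Orthogonality check:
  u_2 · u_1 = 0 (should be 0)
  u_3 · u_1 = 0 (should be 0)
  u_3 · u_2 = 0 (should be 0)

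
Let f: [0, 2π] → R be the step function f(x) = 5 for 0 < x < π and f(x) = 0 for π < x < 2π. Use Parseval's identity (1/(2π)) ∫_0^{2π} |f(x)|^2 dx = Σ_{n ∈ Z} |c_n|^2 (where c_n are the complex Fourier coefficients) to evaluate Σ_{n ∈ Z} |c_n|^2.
Σ |c_n|^2 = 25/2

Parseval equates the L^2 energy of f (normalised by 1/(2π)) with the ℓ^2 sum of its Fourier coefficients: (1/(2π)) ∫_0^{2π} |f|^2 = Σ |c_n|^2.
Compute the left side: (1/(2π)) [∫_0^π 5^2 dx + ∫_π^{2π} 0^2 dx] = (1/(2π)) · (25π + 0π) = (25 + 0)/2 = 25/2.
So Σ_{n ∈ Z} |c_n|^2 = 25/2.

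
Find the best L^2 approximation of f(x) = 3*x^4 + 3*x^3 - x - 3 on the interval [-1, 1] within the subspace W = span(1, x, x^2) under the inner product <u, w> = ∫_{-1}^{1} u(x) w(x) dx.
g(x) = 18*x^2/7 + 4*x/5 - 114/35

The best approximation g ∈ W is the orthogonal projection of f onto W. Writing g = a_0 + a_1 x + a_2 x^2, the coefficients solve the normal equations G · a = b where
  G_{ij} = <φ_i, φ_j> and b_i = <f, φ_i>, with φ_0 = 1, φ_1 = x, φ_2 = x^2.
G =
  [2, 0, 2/3]
  [0, 2/3, 0]
  [2/3, 0, 2/5],
b = (-24/5, 8/15, -8/7).
Solving gives a_0 = -114/35, a_1 = 4/5, a_2 = 18/7, so
  g(x) = 18*x^2/7 + 4*x/5 - 114/35.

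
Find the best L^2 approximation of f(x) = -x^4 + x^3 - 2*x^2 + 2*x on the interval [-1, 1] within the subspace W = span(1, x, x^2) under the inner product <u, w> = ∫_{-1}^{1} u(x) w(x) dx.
g(x) = -20*x^2/7 + 13*x/5 + 3/35

The best approximation g ∈ W is the orthogonal projection of f onto W. Writing g = a_0 + a_1 x + a_2 x^2, the coefficients solve the normal equations G · a = b where
  G_{ij} = <φ_i, φ_j> and b_i = <f, φ_i>, with φ_0 = 1, φ_1 = x, φ_2 = x^2.
G =
  [2, 0, 2/3]
  [0, 2/3, 0]
  [2/3, 0, 2/5],
b = (-26/15, 26/15, -38/35).
Solving gives a_0 = 3/35, a_1 = 13/5, a_2 = -20/7, so
  g(x) = -20*x^2/7 + 13*x/5 + 3/35.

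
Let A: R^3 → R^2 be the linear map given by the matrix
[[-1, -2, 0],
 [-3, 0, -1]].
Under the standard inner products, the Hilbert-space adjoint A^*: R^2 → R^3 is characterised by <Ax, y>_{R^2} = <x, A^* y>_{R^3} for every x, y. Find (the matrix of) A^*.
A^* = A^T =
[[-1, -3],
 [-2, 0],
 [0, -1]]

For real matrices with standard dot products, the defining identity <Ax, y> = <x, A^* y> gives (Ax)^T y = x^T (A^*) y, i.e. x^T A^T y = x^T (A^*) y. Since this holds for all x, y, we must have A^* = A^T. Therefore
A^* =
[[-1, -3],
 [-2, 0],
 [0, -1]].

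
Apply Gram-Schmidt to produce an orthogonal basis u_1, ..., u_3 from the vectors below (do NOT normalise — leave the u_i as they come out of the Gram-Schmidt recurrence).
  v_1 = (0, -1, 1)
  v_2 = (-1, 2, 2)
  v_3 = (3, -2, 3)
Orthogonal basis:
  u_1 = (0, -1, 1)
  u_2 = (-1, 2, 2)
  u_3 = (26/9, 13/18, 13/18)

Apply the Gram-Schmidt recurrence
  u_1 = v_1
  u_i = v_i − Σ_{j<i} ((v_i · u_j) / (u_j · u_j)) · u_j.

Step by step this gives:
  u_1 = (0, -1, 1)
  u_2 = (-1, 2, 2)
  u_3 = (26/9, 13/18, 13/18)

Orthogonality check:
  u_2 · u_1 = 0 (should be 0)
  u_3 · u_1 = 0 (should be 0)
  u_3 · u_2 = 0 (should be 0)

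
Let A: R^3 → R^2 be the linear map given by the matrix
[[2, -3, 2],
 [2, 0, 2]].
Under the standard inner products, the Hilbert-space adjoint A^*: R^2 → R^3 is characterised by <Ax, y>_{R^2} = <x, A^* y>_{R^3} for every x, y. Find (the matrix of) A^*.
A^* = A^T =
[[2, 2],
 [-3, 0],
 [2, 2]]

For real matrices with standard dot products, the defining identity <Ax, y> = <x, A^* y> gives (Ax)^T y = x^T (A^*) y, i.e. x^T A^T y = x^T (A^*) y. Since this holds for all x, y, we must have A^* = A^T. Therefore
A^* =
[[2, 2],
 [-3, 0],
 [2, 2]].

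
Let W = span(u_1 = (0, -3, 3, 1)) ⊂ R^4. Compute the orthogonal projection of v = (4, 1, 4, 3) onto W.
proj_W(v) = (0, -36/19, 36/19, 12/19)

Set up U = [u_1 | ... | u_1] ∈ R^(4×1). The projector onto W = col(U) is P = U (U^T U)^(-1) U^T.
Compute U^T U =
  [19],
and U^T v = (12).
Solve U^T U · c = U^T v for the coefficients: c = (12/19). The projection is proj_W(v) = U c.
Check: (v - proj_W(v)) · u_1 = 0  (should be 0).
Result: proj_W(v) = (0, -36/19, 36/19, 12/19).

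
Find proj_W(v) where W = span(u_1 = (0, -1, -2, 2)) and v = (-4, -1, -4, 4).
proj_W(v) = (0, -17/9, -34/9, 34/9)

Set up U = [u_1 | ... | u_1] ∈ R^(4×1). The projector onto W = col(U) is P = U (U^T U)^(-1) U^T.
Compute U^T U =
  [9],
and U^T v = (17).
Solve U^T U · c = U^T v for the coefficients: c = (17/9). The projection is proj_W(v) = U c.
Check: (v - proj_W(v)) · u_1 = 0  (should be 0).
Result: proj_W(v) = (0, -17/9, -34/9, 34/9).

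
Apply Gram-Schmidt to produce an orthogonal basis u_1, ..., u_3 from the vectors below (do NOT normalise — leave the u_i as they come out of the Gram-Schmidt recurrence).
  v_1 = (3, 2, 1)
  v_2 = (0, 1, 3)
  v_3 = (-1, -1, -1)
Orthogonal basis:
  u_1 = (3, 2, 1)
  u_2 = (-15/14, 2/7, 37/14)
  u_3 = (1/23, -9/115, 3/115)

Apply the Gram-Schmidt recurrence
  u_1 = v_1
  u_i = v_i − Σ_{j<i} ((v_i · u_j) / (u_j · u_j)) · u_j.

Step by step this gives:
  u_1 = (3, 2, 1)
  u_2 = (-15/14, 2/7, 37/14)
  u_3 = (1/23, -9/115, 3/115)

Orthogonality check:
  u_2 · u_1 = 0 (should be 0)
  u_3 · u_1 = 0 (should be 0)
  u_3 · u_2 = 0 (should be 0)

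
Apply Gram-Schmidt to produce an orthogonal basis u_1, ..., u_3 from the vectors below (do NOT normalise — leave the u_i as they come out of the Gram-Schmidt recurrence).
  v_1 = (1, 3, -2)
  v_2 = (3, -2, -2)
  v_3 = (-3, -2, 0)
Orthogonal basis:
  u_1 = (1, 3, -2)
  u_2 = (41/14, -31/14, -13/7)
  u_3 = (-380/237, -152/237, -418/237)

Apply the Gram-Schmidt recurrence
  u_1 = v_1
  u_i = v_i − Σ_{j<i} ((v_i · u_j) / (u_j · u_j)) · u_j.

Step by step this gives:
  u_1 = (1, 3, -2)
  u_2 = (41/14, -31/14, -13/7)
  u_3 = (-380/237, -152/237, -418/237)

Orthogonality check:
  u_2 · u_1 = 0 (should be 0)
  u_3 · u_1 = 0 (should be 0)
  u_3 · u_2 = 0 (should be 0)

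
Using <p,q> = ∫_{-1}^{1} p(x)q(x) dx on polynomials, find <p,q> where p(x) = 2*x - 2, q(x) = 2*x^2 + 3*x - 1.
<p,q> = 16/3

Expand the product: p(x)·q(x) = 4*x^3 + 2*x^2 - 8*x + 2.
∫_{-1}^{1} of each monomial x^k gives [2/(k+1) if k even, 0 if k odd]. Integrating term-by-term (or equivalently evaluating the antiderivative F(x) = x^4 + 2*x^3/3 - 4*x^2 + 2*x at the endpoints):
  F(1) − F(−1) = -1/3 − (-17/3) = 16/3.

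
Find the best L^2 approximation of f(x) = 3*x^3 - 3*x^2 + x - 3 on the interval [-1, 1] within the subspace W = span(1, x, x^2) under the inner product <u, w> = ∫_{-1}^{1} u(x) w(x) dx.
g(x) = -3*x^2 + 14*x/5 - 3

The best approximation g ∈ W is the orthogonal projection of f onto W. Writing g = a_0 + a_1 x + a_2 x^2, the coefficients solve the normal equations G · a = b where
  G_{ij} = <φ_i, φ_j> and b_i = <f, φ_i>, with φ_0 = 1, φ_1 = x, φ_2 = x^2.
G =
  [2, 0, 2/3]
  [0, 2/3, 0]
  [2/3, 0, 2/5],
b = (-8, 28/15, -16/5).
Solving gives a_0 = -3, a_1 = 14/5, a_2 = -3, so
  g(x) = -3*x^2 + 14*x/5 - 3.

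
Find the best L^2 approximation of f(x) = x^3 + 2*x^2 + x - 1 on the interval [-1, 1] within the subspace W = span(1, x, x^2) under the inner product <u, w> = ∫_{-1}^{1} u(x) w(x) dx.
g(x) = 2*x^2 + 8*x/5 - 1

The best approximation g ∈ W is the orthogonal projection of f onto W. Writing g = a_0 + a_1 x + a_2 x^2, the coefficients solve the normal equations G · a = b where
  G_{ij} = <φ_i, φ_j> and b_i = <f, φ_i>, with φ_0 = 1, φ_1 = x, φ_2 = x^2.
G =
  [2, 0, 2/3]
  [0, 2/3, 0]
  [2/3, 0, 2/5],
b = (-2/3, 16/15, 2/15).
Solving gives a_0 = -1, a_1 = 8/5, a_2 = 2, so
  g(x) = 2*x^2 + 8*x/5 - 1.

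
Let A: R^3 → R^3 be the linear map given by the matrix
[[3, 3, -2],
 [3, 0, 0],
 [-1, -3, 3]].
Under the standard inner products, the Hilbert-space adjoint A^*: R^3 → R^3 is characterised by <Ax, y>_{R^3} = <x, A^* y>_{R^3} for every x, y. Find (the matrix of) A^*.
A^* = A^T =
[[3, 3, -1],
 [3, 0, -3],
 [-2, 0, 3]]

For real matrices with standard dot products, the defining identity <Ax, y> = <x, A^* y> gives (Ax)^T y = x^T (A^*) y, i.e. x^T A^T y = x^T (A^*) y. Since this holds for all x, y, we must have A^* = A^T. Therefore
A^* =
[[3, 3, -1],
 [3, 0, -3],
 [-2, 0, 3]].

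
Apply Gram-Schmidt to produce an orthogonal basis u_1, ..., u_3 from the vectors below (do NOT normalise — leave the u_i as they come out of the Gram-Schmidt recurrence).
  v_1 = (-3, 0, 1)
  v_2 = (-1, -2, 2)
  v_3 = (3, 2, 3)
Orthogonal basis:
  u_1 = (-3, 0, 1)
  u_2 = (1/2, -2, 3/2)
  u_3 = (68/65, 34/13, 204/65)

Apply the Gram-Schmidt recurrence
  u_1 = v_1
  u_i = v_i − Σ_{j<i} ((v_i · u_j) / (u_j · u_j)) · u_j.

Step by step this gives:
  u_1 = (-3, 0, 1)
  u_2 = (1/2, -2, 3/2)
  u_3 = (68/65, 34/13, 204/65)

Orthogonality check:
  u_2 · u_1 = 0 (should be 0)
  u_3 · u_1 = 0 (should be 0)
  u_3 · u_2 = 0 (should be 0)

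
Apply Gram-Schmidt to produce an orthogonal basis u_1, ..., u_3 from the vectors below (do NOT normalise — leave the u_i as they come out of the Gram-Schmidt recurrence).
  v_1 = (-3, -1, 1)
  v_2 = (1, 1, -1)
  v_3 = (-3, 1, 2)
Orthogonal basis:
  u_1 = (-3, -1, 1)
  u_2 = (-4/11, 6/11, -6/11)
  u_3 = (0, 3/2, 3/2)

Apply the Gram-Schmidt recurrence
  u_1 = v_1
  u_i = v_i − Σ_{j<i} ((v_i · u_j) / (u_j · u_j)) · u_j.

Step by step this gives:
  u_1 = (-3, -1, 1)
  u_2 = (-4/11, 6/11, -6/11)
  u_3 = (0, 3/2, 3/2)

Orthogonality check:
  u_2 · u_1 = 0 (should be 0)
  u_3 · u_1 = 0 (should be 0)
  u_3 · u_2 = 0 (should be 0)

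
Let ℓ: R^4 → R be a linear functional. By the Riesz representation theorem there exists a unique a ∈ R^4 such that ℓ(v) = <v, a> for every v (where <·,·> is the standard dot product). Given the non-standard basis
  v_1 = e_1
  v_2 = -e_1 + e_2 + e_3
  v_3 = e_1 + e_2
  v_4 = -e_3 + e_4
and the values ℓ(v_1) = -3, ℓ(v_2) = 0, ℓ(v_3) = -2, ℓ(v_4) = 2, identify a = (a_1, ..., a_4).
a = (-3, 1, -4, -2)

Write a = (a_1, ..., a_4) in the standard basis. For each basis vector v_i, ℓ(v_i) = <v_i, a> is a linear equation in the a_j's. Collect the n equations into a matrix system V a = ℓ, where row i of V is v_i (expressed in the standard basis). Since V is invertible (lower-triangular with 1s on the diagonal, up to permutation), solve by back-substitution:
  V =
[[1, 0, 0, 0],
 [-1, 1, 1, 0],
 [1, 1, 0, 0],
 [0, 0, -1, 1]]
  V a = (-3, 0, -2, 2)
Solving gives a = (-3, 1, -4, -2).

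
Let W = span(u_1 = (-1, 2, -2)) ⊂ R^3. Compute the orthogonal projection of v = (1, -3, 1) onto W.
proj_W(v) = (1, -2, 2)

Set up U = [u_1 | ... | u_1] ∈ R^(3×1). The projector onto W = col(U) is P = U (U^T U)^(-1) U^T.
Compute U^T U =
  [9],
and U^T v = (-9).
Solve U^T U · c = U^T v for the coefficients: c = (-1). The projection is proj_W(v) = U c.
Check: (v - proj_W(v)) · u_1 = 0  (should be 0).
Result: proj_W(v) = (1, -2, 2).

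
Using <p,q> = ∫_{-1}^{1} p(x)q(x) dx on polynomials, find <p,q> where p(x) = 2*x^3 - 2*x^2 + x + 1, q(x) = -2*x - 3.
<p,q> = -74/15

Expand the product: p(x)·q(x) = -4*x^4 - 2*x^3 + 4*x^2 - 5*x - 3.
∫_{-1}^{1} of each monomial x^k gives [2/(k+1) if k even, 0 if k odd]. Integrating term-by-term (or equivalently evaluating the antiderivative F(x) = -4*x^5/5 - x^4/2 + 4*x^3/3 - 5*x^2/2 - 3*x at the endpoints):
  F(1) − F(−1) = -82/15 − (-8/15) = -74/15.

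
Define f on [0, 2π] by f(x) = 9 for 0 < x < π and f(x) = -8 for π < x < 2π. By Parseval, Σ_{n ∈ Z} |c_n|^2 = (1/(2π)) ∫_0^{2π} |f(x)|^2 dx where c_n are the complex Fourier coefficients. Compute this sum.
Σ |c_n|^2 = 145/2

Parseval equates the L^2 energy of f (normalised by 1/(2π)) with the ℓ^2 sum of its Fourier coefficients: (1/(2π)) ∫_0^{2π} |f|^2 = Σ |c_n|^2.
Compute the left side: (1/(2π)) [∫_0^π 9^2 dx + ∫_π^{2π} (-8)^2 dx] = (1/(2π)) · (81π + 64π) = (81 + 64)/2 = 145/2.
So Σ_{n ∈ Z} |c_n|^2 = 145/2.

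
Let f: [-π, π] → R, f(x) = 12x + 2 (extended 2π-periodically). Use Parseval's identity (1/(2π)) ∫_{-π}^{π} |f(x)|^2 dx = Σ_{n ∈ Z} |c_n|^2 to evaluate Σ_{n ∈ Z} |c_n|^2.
Σ |c_n|^2 = 48π^2 + 4

Expand and integrate term by term over [-π, π]:
  ∫ (12x)^2 dx = 144·(2π^3/3); ∫ 2·12·(2)·x dx = 0 (odd integrand); ∫ 2^2 dx = 4·2π.
So (1/(2π)) ∫_{-π}^{π} (12x + 2)^2 dx = 144π^2/3 + 4 = 48π^2 + 4.
Parseval ⇒ Σ |c_n|^2 = 48π^2 + 4.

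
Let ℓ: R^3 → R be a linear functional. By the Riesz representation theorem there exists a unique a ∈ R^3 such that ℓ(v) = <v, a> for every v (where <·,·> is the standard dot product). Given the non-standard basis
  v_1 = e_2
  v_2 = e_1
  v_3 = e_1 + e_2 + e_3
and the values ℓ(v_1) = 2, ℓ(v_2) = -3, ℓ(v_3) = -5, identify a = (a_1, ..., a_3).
a = (-3, 2, -4)

Write a = (a_1, ..., a_3) in the standard basis. For each basis vector v_i, ℓ(v_i) = <v_i, a> is a linear equation in the a_j's. Collect the n equations into a matrix system V a = ℓ, where row i of V is v_i (expressed in the standard basis). Since V is invertible (lower-triangular with 1s on the diagonal, up to permutation), solve by back-substitution:
  V =
[[0, 1, 0],
 [1, 0, 0],
 [1, 1, 1]]
  V a = (2, -3, -5)
Solving gives a = (-3, 2, -4).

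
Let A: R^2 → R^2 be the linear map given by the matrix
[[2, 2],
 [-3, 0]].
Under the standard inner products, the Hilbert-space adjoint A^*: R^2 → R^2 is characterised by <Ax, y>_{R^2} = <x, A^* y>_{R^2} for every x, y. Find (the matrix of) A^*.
A^* = A^T =
[[2, -3],
 [2, 0]]

For real matrices with standard dot products, the defining identity <Ax, y> = <x, A^* y> gives (Ax)^T y = x^T (A^*) y, i.e. x^T A^T y = x^T (A^*) y. Since this holds for all x, y, we must have A^* = A^T. Therefore
A^* =
[[2, -3],
 [2, 0]].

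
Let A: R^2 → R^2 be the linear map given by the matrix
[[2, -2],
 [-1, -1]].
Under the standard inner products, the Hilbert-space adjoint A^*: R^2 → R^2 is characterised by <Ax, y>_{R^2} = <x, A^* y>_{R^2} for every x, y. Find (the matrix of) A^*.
A^* = A^T =
[[2, -1],
 [-2, -1]]

For real matrices with standard dot products, the defining identity <Ax, y> = <x, A^* y> gives (Ax)^T y = x^T (A^*) y, i.e. x^T A^T y = x^T (A^*) y. Since this holds for all x, y, we must have A^* = A^T. Therefore
A^* =
[[2, -1],
 [-2, -1]].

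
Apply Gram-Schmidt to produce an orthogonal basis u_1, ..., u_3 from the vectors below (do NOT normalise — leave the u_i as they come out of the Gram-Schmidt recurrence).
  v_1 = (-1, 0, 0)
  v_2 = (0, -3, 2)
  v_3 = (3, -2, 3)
Orthogonal basis:
  u_1 = (-1, 0, 0)
  u_2 = (0, -3, 2)
  u_3 = (0, 10/13, 15/13)

Apply the Gram-Schmidt recurrence
  u_1 = v_1
  u_i = v_i − Σ_{j<i} ((v_i · u_j) / (u_j · u_j)) · u_j.

Step by step this gives:
  u_1 = (-1, 0, 0)
  u_2 = (0, -3, 2)
  u_3 = (0, 10/13, 15/13)

Orthogonality check:
  u_2 · u_1 = 0 (should be 0)
  u_3 · u_1 = 0 (should be 0)
  u_3 · u_2 = 0 (should be 0)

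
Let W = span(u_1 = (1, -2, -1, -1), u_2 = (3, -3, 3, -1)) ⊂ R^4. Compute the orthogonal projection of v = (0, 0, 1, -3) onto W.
proj_W(v) = (2/3, -16/21, 10/21, -2/7)

Set up U = [u_1 | ... | u_2] ∈ R^(4×2). The projector onto W = col(U) is P = U (U^T U)^(-1) U^T.
Compute U^T U =
  [7, 7]
  [7, 28],
and U^T v = (2, 6).
Solve U^T U · c = U^T v for the coefficients: c = (2/21, 4/21). The projection is proj_W(v) = U c.
Check: (v - proj_W(v)) · u_1 = 0  (should be 0).
Check: (v - proj_W(v)) · u_2 = 0  (should be 0).
Result: proj_W(v) = (2/3, -16/21, 10/21, -2/7).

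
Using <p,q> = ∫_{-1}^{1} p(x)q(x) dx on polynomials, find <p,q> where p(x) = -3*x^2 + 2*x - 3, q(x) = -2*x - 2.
<p,q> = 40/3

Expand the product: p(x)·q(x) = 6*x^3 + 2*x^2 + 2*x + 6.
∫_{-1}^{1} of each monomial x^k gives [2/(k+1) if k even, 0 if k odd]. Integrating term-by-term (or equivalently evaluating the antiderivative F(x) = 3*x^4/2 + 2*x^3/3 + x^2 + 6*x at the endpoints):
  F(1) − F(−1) = 55/6 − (-25/6) = 40/3.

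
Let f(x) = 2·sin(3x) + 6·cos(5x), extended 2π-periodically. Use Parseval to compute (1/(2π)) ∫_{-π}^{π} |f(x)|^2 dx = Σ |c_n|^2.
Σ |c_n|^2 = 20

Expand |f|^2 and use orthogonality of {sin(nx), cos(mx)} on [-π, π]:
  ∫_{-π}^{π} sin(nx)^2 dx = π, ∫ cos(mx)^2 dx = π, and cross terms integrate to 0.
So ∫_{-π}^{π} f(x)^2 dx = 2^2 · π + 6^2 · π = (4 + 36)π.
Divide by 2π: (4 + 36)/2 = 20.
By Parseval, this equals Σ |c_n|^2.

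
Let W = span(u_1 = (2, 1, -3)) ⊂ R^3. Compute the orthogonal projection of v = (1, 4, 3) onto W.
proj_W(v) = (-3/7, -3/14, 9/14)

Set up U = [u_1 | ... | u_1] ∈ R^(3×1). The projector onto W = col(U) is P = U (U^T U)^(-1) U^T.
Compute U^T U =
  [14],
and U^T v = (-3).
Solve U^T U · c = U^T v for the coefficients: c = (-3/14). The projection is proj_W(v) = U c.
Check: (v - proj_W(v)) · u_1 = 0  (should be 0).
Result: proj_W(v) = (-3/7, -3/14, 9/14).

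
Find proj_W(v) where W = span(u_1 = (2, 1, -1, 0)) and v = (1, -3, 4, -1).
proj_W(v) = (-5/3, -5/6, 5/6, 0)

Set up U = [u_1 | ... | u_1] ∈ R^(4×1). The projector onto W = col(U) is P = U (U^T U)^(-1) U^T.
Compute U^T U =
  [6],
and U^T v = (-5).
Solve U^T U · c = U^T v for the coefficients: c = (-5/6). The projection is proj_W(v) = U c.
Check: (v - proj_W(v)) · u_1 = 0  (should be 0).
Result: proj_W(v) = (-5/3, -5/6, 5/6, 0).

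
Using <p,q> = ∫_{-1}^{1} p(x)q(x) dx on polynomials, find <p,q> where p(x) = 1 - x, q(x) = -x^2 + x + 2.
<p,q> = 8/3

Expand the product: p(x)·q(x) = x^3 - 2*x^2 - x + 2.
∫_{-1}^{1} of each monomial x^k gives [2/(k+1) if k even, 0 if k odd]. Integrating term-by-term (or equivalently evaluating the antiderivative F(x) = x^4/4 - 2*x^3/3 - x^2/2 + 2*x at the endpoints):
  F(1) − F(−1) = 13/12 − (-19/12) = 8/3.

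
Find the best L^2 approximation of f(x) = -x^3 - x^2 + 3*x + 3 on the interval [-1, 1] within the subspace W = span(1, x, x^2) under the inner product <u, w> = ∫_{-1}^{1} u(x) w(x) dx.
g(x) = -x^2 + 12*x/5 + 3

The best approximation g ∈ W is the orthogonal projection of f onto W. Writing g = a_0 + a_1 x + a_2 x^2, the coefficients solve the normal equations G · a = b where
  G_{ij} = <φ_i, φ_j> and b_i = <f, φ_i>, with φ_0 = 1, φ_1 = x, φ_2 = x^2.
G =
  [2, 0, 2/3]
  [0, 2/3, 0]
  [2/3, 0, 2/5],
b = (16/3, 8/5, 8/5).
Solving gives a_0 = 3, a_1 = 12/5, a_2 = -1, so
  g(x) = -x^2 + 12*x/5 + 3.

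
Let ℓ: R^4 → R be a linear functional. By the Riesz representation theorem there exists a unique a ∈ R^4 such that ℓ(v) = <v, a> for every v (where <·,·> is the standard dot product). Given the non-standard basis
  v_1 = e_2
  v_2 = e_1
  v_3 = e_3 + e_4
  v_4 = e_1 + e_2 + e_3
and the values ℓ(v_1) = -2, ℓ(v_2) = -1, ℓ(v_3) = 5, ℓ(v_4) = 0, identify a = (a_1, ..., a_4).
a = (-1, -2, 3, 2)

Write a = (a_1, ..., a_4) in the standard basis. For each basis vector v_i, ℓ(v_i) = <v_i, a> is a linear equation in the a_j's. Collect the n equations into a matrix system V a = ℓ, where row i of V is v_i (expressed in the standard basis). Since V is invertible (lower-triangular with 1s on the diagonal, up to permutation), solve by back-substitution:
  V =
[[0, 1, 0, 0],
 [1, 0, 0, 0],
 [0, 0, 1, 1],
 [1, 1, 1, 0]]
  V a = (-2, -1, 5, 0)
Solving gives a = (-1, -2, 3, 2).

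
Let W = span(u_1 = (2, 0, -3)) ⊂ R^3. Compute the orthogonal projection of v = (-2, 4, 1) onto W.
proj_W(v) = (-14/13, 0, 21/13)

Set up U = [u_1 | ... | u_1] ∈ R^(3×1). The projector onto W = col(U) is P = U (U^T U)^(-1) U^T.
Compute U^T U =
  [13],
and U^T v = (-7).
Solve U^T U · c = U^T v for the coefficients: c = (-7/13). The projection is proj_W(v) = U c.
Check: (v - proj_W(v)) · u_1 = 0  (should be 0).
Result: proj_W(v) = (-14/13, 0, 21/13).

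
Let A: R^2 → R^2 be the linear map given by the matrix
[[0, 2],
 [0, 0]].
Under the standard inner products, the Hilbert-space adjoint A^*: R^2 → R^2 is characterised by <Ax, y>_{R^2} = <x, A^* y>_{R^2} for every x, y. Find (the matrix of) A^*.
A^* = A^T =
[[0, 0],
 [2, 0]]

For real matrices with standard dot products, the defining identity <Ax, y> = <x, A^* y> gives (Ax)^T y = x^T (A^*) y, i.e. x^T A^T y = x^T (A^*) y. Since this holds for all x, y, we must have A^* = A^T. Therefore
A^* =
[[0, 0],
 [2, 0]].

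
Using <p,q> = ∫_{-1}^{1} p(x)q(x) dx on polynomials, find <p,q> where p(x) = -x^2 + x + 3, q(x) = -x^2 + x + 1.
<p,q> = 22/5

Expand the product: p(x)·q(x) = x^4 - 2*x^3 - 3*x^2 + 4*x + 3.
∫_{-1}^{1} of each monomial x^k gives [2/(k+1) if k even, 0 if k odd]. Integrating term-by-term (or equivalently evaluating the antiderivative F(x) = x^5/5 - x^4/2 - x^3 + 2*x^2 + 3*x at the endpoints):
  F(1) − F(−1) = 37/10 − (-7/10) = 22/5.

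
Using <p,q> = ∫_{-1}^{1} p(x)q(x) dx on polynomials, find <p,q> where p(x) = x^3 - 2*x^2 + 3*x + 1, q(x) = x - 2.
<p,q> = 16/15

Expand the product: p(x)·q(x) = x^4 - 4*x^3 + 7*x^2 - 5*x - 2.
∫_{-1}^{1} of each monomial x^k gives [2/(k+1) if k even, 0 if k odd]. Integrating term-by-term (or equivalently evaluating the antiderivative F(x) = x^5/5 - x^4 + 7*x^3/3 - 5*x^2/2 - 2*x at the endpoints):
  F(1) − F(−1) = -89/30 − (-121/30) = 16/15.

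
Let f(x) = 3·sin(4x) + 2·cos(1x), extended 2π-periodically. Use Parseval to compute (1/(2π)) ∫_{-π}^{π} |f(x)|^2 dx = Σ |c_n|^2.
Σ |c_n|^2 = 13/2

Expand |f|^2 and use orthogonality of {sin(nx), cos(mx)} on [-π, π]:
  ∫_{-π}^{π} sin(nx)^2 dx = π, ∫ cos(mx)^2 dx = π, and cross terms integrate to 0.
So ∫_{-π}^{π} f(x)^2 dx = 3^2 · π + 2^2 · π = (9 + 4)π.
Divide by 2π: (9 + 4)/2 = 13/2.
By Parseval, this equals Σ |c_n|^2.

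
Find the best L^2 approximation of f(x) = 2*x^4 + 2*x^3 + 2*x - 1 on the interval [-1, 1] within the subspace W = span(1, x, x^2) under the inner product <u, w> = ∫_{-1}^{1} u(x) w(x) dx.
g(x) = 12*x^2/7 + 16*x/5 - 41/35

The best approximation g ∈ W is the orthogonal projection of f onto W. Writing g = a_0 + a_1 x + a_2 x^2, the coefficients solve the normal equations G · a = b where
  G_{ij} = <φ_i, φ_j> and b_i = <f, φ_i>, with φ_0 = 1, φ_1 = x, φ_2 = x^2.
G =
  [2, 0, 2/3]
  [0, 2/3, 0]
  [2/3, 0, 2/5],
b = (-6/5, 32/15, -2/21).
Solving gives a_0 = -41/35, a_1 = 16/5, a_2 = 12/7, so
  g(x) = 12*x^2/7 + 16*x/5 - 41/35.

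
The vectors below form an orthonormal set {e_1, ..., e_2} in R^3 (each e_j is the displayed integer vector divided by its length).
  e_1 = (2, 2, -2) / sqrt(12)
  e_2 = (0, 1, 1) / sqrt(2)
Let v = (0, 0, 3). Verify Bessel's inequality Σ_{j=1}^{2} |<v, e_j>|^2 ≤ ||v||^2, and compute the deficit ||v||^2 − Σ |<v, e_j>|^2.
Σ |<v, e_j>|^2 = 15/2; ||v||^2 = 9; deficit = 3/2

Write each e_j = u_j / sqrt(<u_j, u_j>) where u_j is the displayed integer vector. Then <v, e_j> = <v, u_j> / sqrt(<u_j, u_j>), so |<v, e_j>|^2 = <v, u_j>^2 / <u_j, u_j>.
Coefficients: <v, e_1> = -6/sqrt(12), <v, e_2> = 3/sqrt(2).
Square and sum: Σ |<v, e_j>|^2 = 15/2.
Compute ||v||^2 = v·v = 9.
Deficit = 9 − 15/2 = 3/2 ≥ 0, confirming Bessel's inequality. (The deficit equals ||v − Σ <v,e_j> e_j||^2, the squared distance from v to span{e_j}.)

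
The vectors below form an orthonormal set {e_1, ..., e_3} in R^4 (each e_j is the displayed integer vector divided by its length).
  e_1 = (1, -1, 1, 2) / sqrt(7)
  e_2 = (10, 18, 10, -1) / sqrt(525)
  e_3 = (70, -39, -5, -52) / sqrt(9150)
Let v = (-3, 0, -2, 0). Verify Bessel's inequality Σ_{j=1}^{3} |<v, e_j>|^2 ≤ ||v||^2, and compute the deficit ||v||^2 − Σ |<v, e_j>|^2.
Σ |<v, e_j>|^2 = 775/61; ||v||^2 = 13; deficit = 18/61

Write each e_j = u_j / sqrt(<u_j, u_j>) where u_j is the displayed integer vector. Then <v, e_j> = <v, u_j> / sqrt(<u_j, u_j>), so |<v, e_j>|^2 = <v, u_j>^2 / <u_j, u_j>.
Coefficients: <v, e_1> = -5/sqrt(7), <v, e_2> = -50/sqrt(525), <v, e_3> = -200/sqrt(9150).
Square and sum: Σ |<v, e_j>|^2 = 775/61.
Compute ||v||^2 = v·v = 13.
Deficit = 13 − 775/61 = 18/61 ≥ 0, confirming Bessel's inequality. (The deficit equals ||v − Σ <v,e_j> e_j||^2, the squared distance from v to span{e_j}.)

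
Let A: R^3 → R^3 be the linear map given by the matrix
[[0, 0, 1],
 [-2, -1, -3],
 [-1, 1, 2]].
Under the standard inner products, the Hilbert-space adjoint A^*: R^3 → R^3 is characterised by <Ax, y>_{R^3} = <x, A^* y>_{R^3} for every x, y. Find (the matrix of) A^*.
A^* = A^T =
[[0, -2, -1],
 [0, -1, 1],
 [1, -3, 2]]

For real matrices with standard dot products, the defining identity <Ax, y> = <x, A^* y> gives (Ax)^T y = x^T (A^*) y, i.e. x^T A^T y = x^T (A^*) y. Since this holds for all x, y, we must have A^* = A^T. Therefore
A^* =
[[0, -2, -1],
 [0, -1, 1],
 [1, -3, 2]].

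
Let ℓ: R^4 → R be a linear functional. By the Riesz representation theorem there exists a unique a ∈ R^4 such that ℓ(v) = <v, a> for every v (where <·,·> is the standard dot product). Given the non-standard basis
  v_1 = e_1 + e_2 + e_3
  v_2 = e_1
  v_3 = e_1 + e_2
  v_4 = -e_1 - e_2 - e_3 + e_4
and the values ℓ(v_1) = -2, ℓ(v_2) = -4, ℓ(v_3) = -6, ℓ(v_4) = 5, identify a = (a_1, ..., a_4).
a = (-4, -2, 4, 3)

Write a = (a_1, ..., a_4) in the standard basis. For each basis vector v_i, ℓ(v_i) = <v_i, a> is a linear equation in the a_j's. Collect the n equations into a matrix system V a = ℓ, where row i of V is v_i (expressed in the standard basis). Since V is invertible (lower-triangular with 1s on the diagonal, up to permutation), solve by back-substitution:
  V =
[[1, 1, 1, 0],
 [1, 0, 0, 0],
 [1, 1, 0, 0],
 [-1, -1, -1, 1]]
  V a = (-2, -4, -6, 5)
Solving gives a = (-4, -2, 4, 3).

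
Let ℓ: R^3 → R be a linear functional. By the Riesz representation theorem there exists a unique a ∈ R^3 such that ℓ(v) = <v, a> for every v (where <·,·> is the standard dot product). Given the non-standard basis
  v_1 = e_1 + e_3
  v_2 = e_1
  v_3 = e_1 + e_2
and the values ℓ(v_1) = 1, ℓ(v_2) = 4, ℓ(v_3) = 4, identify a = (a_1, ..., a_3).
a = (4, 0, -3)

Write a = (a_1, ..., a_3) in the standard basis. For each basis vector v_i, ℓ(v_i) = <v_i, a> is a linear equation in the a_j's. Collect the n equations into a matrix system V a = ℓ, where row i of V is v_i (expressed in the standard basis). Since V is invertible (lower-triangular with 1s on the diagonal, up to permutation), solve by back-substitution:
  V =
[[1, 0, 1],
 [1, 0, 0],
 [1, 1, 0]]
  V a = (1, 4, 4)
Solving gives a = (4, 0, -3).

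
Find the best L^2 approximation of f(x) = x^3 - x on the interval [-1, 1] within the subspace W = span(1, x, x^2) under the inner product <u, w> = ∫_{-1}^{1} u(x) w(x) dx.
g(x) = -2*x/5

The best approximation g ∈ W is the orthogonal projection of f onto W. Writing g = a_0 + a_1 x + a_2 x^2, the coefficients solve the normal equations G · a = b where
  G_{ij} = <φ_i, φ_j> and b_i = <f, φ_i>, with φ_0 = 1, φ_1 = x, φ_2 = x^2.
G =
  [2, 0, 2/3]
  [0, 2/3, 0]
  [2/3, 0, 2/5],
b = (0, -4/15, 0).
Solving gives a_0 = 0, a_1 = -2/5, a_2 = 0, so
  g(x) = -2*x/5.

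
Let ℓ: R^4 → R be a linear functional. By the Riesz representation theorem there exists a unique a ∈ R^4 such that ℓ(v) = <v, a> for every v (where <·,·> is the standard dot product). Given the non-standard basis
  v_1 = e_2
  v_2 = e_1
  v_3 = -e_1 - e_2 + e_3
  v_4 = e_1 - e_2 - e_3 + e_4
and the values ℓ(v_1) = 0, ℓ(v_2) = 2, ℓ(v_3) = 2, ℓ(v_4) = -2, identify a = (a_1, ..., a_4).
a = (2, 0, 4, 0)

Write a = (a_1, ..., a_4) in the standard basis. For each basis vector v_i, ℓ(v_i) = <v_i, a> is a linear equation in the a_j's. Collect the n equations into a matrix system V a = ℓ, where row i of V is v_i (expressed in the standard basis). Since V is invertible (lower-triangular with 1s on the diagonal, up to permutation), solve by back-substitution:
  V =
[[0, 1, 0, 0],
 [1, 0, 0, 0],
 [-1, -1, 1, 0],
 [1, -1, -1, 1]]
  V a = (0, 2, 2, -2)
Solving gives a = (2, 0, 4, 0).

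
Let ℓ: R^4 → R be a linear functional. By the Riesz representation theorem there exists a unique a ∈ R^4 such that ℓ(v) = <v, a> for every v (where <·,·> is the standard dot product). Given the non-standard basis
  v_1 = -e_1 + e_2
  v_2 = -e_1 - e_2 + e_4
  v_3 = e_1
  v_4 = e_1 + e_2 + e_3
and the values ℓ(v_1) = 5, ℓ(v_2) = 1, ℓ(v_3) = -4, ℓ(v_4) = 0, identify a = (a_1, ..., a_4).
a = (-4, 1, 3, -2)

Write a = (a_1, ..., a_4) in the standard basis. For each basis vector v_i, ℓ(v_i) = <v_i, a> is a linear equation in the a_j's. Collect the n equations into a matrix system V a = ℓ, where row i of V is v_i (expressed in the standard basis). Since V is invertible (lower-triangular with 1s on the diagonal, up to permutation), solve by back-substitution:
  V =
[[-1, 1, 0, 0],
 [-1, -1, 0, 1],
 [1, 0, 0, 0],
 [1, 1, 1, 0]]
  V a = (5, 1, -4, 0)
Solving gives a = (-4, 1, 3, -2).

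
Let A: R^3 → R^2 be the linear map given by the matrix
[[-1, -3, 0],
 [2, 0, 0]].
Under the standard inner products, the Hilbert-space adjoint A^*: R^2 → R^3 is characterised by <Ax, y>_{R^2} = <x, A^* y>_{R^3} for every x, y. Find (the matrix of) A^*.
A^* = A^T =
[[-1, 2],
 [-3, 0],
 [0, 0]]

For real matrices with standard dot products, the defining identity <Ax, y> = <x, A^* y> gives (Ax)^T y = x^T (A^*) y, i.e. x^T A^T y = x^T (A^*) y. Since this holds for all x, y, we must have A^* = A^T. Therefore
A^* =
[[-1, 2],
 [-3, 0],
 [0, 0]].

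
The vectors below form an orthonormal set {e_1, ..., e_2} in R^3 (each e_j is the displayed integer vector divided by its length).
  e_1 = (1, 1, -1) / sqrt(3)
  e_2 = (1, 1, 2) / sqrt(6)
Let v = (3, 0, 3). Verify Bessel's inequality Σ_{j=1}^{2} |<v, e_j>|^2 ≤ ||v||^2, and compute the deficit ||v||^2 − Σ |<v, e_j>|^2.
Σ |<v, e_j>|^2 = 27/2; ||v||^2 = 18; deficit = 9/2

Write each e_j = u_j / sqrt(<u_j, u_j>) where u_j is the displayed integer vector. Then <v, e_j> = <v, u_j> / sqrt(<u_j, u_j>), so |<v, e_j>|^2 = <v, u_j>^2 / <u_j, u_j>.
Coefficients: <v, e_1> = 0/sqrt(3), <v, e_2> = 9/sqrt(6).
Square and sum: Σ |<v, e_j>|^2 = 27/2.
Compute ||v||^2 = v·v = 18.
Deficit = 18 − 27/2 = 9/2 ≥ 0, confirming Bessel's inequality. (The deficit equals ||v − Σ <v,e_j> e_j||^2, the squared distance from v to span{e_j}.)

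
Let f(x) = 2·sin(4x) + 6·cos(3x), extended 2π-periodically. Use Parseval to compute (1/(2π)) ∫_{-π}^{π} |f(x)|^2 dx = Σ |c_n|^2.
Σ |c_n|^2 = 20

Expand |f|^2 and use orthogonality of {sin(nx), cos(mx)} on [-π, π]:
  ∫_{-π}^{π} sin(nx)^2 dx = π, ∫ cos(mx)^2 dx = π, and cross terms integrate to 0.
So ∫_{-π}^{π} f(x)^2 dx = 2^2 · π + 6^2 · π = (4 + 36)π.
Divide by 2π: (4 + 36)/2 = 20.
By Parseval, this equals Σ |c_n|^2.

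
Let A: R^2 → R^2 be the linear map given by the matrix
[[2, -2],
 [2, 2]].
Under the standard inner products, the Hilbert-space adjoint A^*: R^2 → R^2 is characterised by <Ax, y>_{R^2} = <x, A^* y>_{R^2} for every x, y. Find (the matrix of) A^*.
A^* = A^T =
[[2, 2],
 [-2, 2]]

For real matrices with standard dot products, the defining identity <Ax, y> = <x, A^* y> gives (Ax)^T y = x^T (A^*) y, i.e. x^T A^T y = x^T (A^*) y. Since this holds for all x, y, we must have A^* = A^T. Therefore
A^* =
[[2, 2],
 [-2, 2]].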